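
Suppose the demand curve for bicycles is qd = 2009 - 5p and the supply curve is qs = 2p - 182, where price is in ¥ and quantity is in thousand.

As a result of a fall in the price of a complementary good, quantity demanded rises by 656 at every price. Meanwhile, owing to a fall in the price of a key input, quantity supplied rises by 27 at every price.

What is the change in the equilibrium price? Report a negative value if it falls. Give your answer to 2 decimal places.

Initially, 2009 - 5p = 2p - 182, so 2191 = 7p and p = 313, q = 444.
After the shift, demand is qd = 2665 - 5p and supply is qs = 2p - 155.
Equate the new curves: 2665 - 5p = 2p - 155, giving 2820 = 7p, p = 2820/7 ≈ 402.8571, q = 4555/7 ≈ 650.7143.
Δp = 402.8571 − 313 = +89.86.

+89.86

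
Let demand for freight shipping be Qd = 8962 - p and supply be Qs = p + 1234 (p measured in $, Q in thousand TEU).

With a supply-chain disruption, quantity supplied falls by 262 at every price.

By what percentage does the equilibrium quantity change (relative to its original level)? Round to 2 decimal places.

Original equilibrium: 8962 - p = p + 1234 gives 7728 = 2p, so p = 3864 and Q = 5098.
After the shift, demand is Qd = 8962 - p and supply is Qs = p + 972.
Setting them equal: 8962 - p = p + 972 → 7990 = 2p, so p = 3995 and Q = 4967.
%ΔQ = (4967 − 5098) / 5098 × 100 = -2.57%.

-2.57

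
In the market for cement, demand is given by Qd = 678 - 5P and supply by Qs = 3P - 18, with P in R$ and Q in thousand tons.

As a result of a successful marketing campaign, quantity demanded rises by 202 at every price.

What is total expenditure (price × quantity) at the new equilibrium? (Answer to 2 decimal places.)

Solve the original market: 678 - 5P = 3P - 18, hence P = 87 and Q = 243.
With the change applied: demand Qd = 880 - 5P, supply Qs = 3P - 18.
Equate the new curves: 880 - 5P = 3P - 18, giving 898 = 8P, P = 112.25, Q = 318.75.
New expenditure = 112.25 × 318.75 = 35779.69.

35779.69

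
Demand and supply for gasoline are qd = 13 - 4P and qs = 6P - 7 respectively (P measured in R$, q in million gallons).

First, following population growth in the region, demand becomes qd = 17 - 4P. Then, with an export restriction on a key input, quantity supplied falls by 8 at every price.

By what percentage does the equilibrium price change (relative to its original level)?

Solve the original market: 13 - 4P = 6P - 7, hence P = 2 and q = 5.
After the shift, demand is qd = 17 - 4P and supply is qs = 6P - 15.
Equate the new curves: 17 - 4P = 6P - 15, giving 32 = 10P, P = 3.2, q = 4.2.
%ΔP = (3.2 − 2) / 2 × 100 = +60%.

+60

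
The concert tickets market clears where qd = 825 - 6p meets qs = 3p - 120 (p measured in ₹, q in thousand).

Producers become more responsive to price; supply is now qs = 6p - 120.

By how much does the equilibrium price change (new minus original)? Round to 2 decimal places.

Before the shock: 825 - 6p = 3p - 120 ⇒ 945 = 9p ⇒ p = 105, q = 195.
The new curves are qd = 825 - 6p (demand) and qs = 6p - 120 (supply).
Setting them equal: 825 - 6p = 6p - 120 → 945 = 12p, so p = 78.75 and q = 352.5.
Δp = 78.75 − 105 = -26.25.

-26.25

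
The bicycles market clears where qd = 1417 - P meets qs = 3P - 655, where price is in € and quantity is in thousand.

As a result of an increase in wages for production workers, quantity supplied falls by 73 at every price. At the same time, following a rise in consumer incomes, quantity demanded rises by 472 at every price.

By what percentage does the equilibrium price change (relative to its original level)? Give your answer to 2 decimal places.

+26.30

Initially, 1417 - P = 3P - 655, so 2072 = 4P and P = 518, q = 899.
The shock moves the curves to qd = 1889 - P and qs = 3P - 728.
Clearing the new market: 1889 - P = 3P - 728, so P = 654.25 and q = 1234.75.
%ΔP = (654.25 − 518) / 518 × 100 = +26.30%.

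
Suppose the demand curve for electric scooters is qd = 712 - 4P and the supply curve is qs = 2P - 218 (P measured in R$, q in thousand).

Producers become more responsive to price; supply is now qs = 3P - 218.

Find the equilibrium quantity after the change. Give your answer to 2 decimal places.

180.57

Original equilibrium: 712 - 4P = 2P - 218 gives 930 = 6P, so P = 155 and q = 92.
The new curves are qd = 712 - 4P (demand) and qs = 3P - 218 (supply).
New equilibrium: 712 - 4P = 3P - 218 ⇒ 930 = 7P ⇒ P = 930/7 ≈ 132.8571, q = 1264/7 ≈ 180.5714.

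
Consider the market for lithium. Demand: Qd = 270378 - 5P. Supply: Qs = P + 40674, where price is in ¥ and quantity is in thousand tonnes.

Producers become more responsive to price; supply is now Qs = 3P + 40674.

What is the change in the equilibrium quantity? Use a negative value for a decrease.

+47855

Initially, 270378 - 5P = P + 40674, so 229704 = 6P and P = 38284, Q = 78958.
The new curves are Qd = 270378 - 5P (demand) and Qs = 3P + 40674 (supply).
Setting them equal: 270378 - 5P = 3P + 40674 → 229704 = 8P, so P = 28713 and Q = 126813.
ΔQ = 126813 − 78958 = +47855.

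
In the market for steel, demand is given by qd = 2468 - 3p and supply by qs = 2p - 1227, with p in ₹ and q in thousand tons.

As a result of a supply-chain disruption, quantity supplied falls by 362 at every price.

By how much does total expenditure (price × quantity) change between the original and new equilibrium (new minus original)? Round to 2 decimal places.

Before the shock: 2468 - 3p = 2p - 1227 ⇒ 3695 = 5p ⇒ p = 739, q = 251.
The new curves are qd = 2468 - 3p (demand) and qs = 2p - 1589 (supply).
Clearing the new market: 2468 - 3p = 2p - 1589, so p = 811.4 and q = 33.8.
Expenditure moves from 739×251 = 185489 to 811.4×33.8 = 27425.32; change = -158063.68.

-158063.68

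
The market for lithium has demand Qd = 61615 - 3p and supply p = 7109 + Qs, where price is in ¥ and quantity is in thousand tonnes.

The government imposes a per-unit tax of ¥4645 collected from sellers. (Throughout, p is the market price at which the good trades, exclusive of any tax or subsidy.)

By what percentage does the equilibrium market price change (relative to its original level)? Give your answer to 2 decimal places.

Initially, 61615 - 3p = p - 7109, so 68724 = 4p and p = 17181, Q = 10072.
Since sellers keep the price net of the tax, the effective supply curve becomes Qs = p - 11754.
Setting them equal: 61615 - 3p = p - 11754 → 73369 = 4p, so p = 18342.25 and Q = 6588.25.
%Δp = (18342.25 − 17181) / 17181 × 100 = +6.76%.

+6.76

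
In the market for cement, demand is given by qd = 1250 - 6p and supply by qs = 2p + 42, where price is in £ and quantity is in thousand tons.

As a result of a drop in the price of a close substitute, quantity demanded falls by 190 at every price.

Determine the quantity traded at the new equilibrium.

296.5

Solve the original market: 1250 - 6p = 2p + 42, hence p = 151 and q = 344.
After the shift, demand is qd = 1060 - 6p and supply is qs = 2p + 42.
Equate the new curves: 1060 - 6p = 2p + 42, giving 1018 = 8p, p = 127.25, q = 296.5.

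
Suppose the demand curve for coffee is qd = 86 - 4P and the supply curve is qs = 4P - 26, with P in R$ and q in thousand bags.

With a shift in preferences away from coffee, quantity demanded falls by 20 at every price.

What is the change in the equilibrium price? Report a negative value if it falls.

Original equilibrium: 86 - 4P = 4P - 26 gives 112 = 8P, so P = 14 and q = 30.
The shock moves the curves to qd = 66 - 4P and qs = 4P - 26.
New equilibrium: 66 - 4P = 4P - 26 ⇒ 92 = 8P ⇒ P = 11.5, q = 20.
ΔP = 11.5 − 14 = -2.5.

-2.5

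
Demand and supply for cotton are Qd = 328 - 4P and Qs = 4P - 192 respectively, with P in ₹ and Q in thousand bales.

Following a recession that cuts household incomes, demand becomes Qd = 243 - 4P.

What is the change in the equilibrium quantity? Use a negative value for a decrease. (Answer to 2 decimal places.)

Solve the original market: 328 - 4P = 4P - 192, hence P = 65 and Q = 68.
The new curves are Qd = 243 - 4P (demand) and Qs = 4P - 192 (supply).
Setting them equal: 243 - 4P = 4P - 192 → 435 = 8P, so P = 54.375 and Q = 25.5.
ΔQ = 25.5 − 68 = -42.50.

-42.50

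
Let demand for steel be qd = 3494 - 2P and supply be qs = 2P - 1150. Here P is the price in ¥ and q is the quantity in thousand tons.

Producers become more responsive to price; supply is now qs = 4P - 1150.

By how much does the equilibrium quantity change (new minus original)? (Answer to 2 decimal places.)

+774.00

Original equilibrium: 3494 - 2P = 2P - 1150 gives 4644 = 4P, so P = 1161 and q = 1172.
After the shift, demand is qd = 3494 - 2P and supply is qs = 4P - 1150.
New equilibrium: 3494 - 2P = 4P - 1150 ⇒ 4644 = 6P ⇒ P = 774, q = 1946.
Δq = 1946 − 1172 = +774.00.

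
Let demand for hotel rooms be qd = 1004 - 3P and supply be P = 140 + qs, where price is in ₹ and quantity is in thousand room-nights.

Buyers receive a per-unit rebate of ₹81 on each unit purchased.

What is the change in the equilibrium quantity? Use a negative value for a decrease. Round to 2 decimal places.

+60.75

Solve the original market: 1004 - 3P = P - 140, hence P = 286 and q = 146.
Since buyers' out-of-pocket price is the market price minus the rebate, the effective demand curve becomes qd = 1247 - 3P.
Setting them equal: 1247 - 3P = P - 140 → 1387 = 4P, so P = 346.75 and q = 206.75.
Δq = 206.75 − 146 = +60.75.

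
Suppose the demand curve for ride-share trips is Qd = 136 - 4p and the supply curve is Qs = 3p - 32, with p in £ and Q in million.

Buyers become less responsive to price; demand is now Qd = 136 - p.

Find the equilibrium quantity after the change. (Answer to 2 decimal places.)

Initially, 136 - 4p = 3p - 32, so 168 = 7p and p = 24, Q = 40.
The shock moves the curves to Qd = 136 - p and Qs = 3p - 32.
New equilibrium: 136 - p = 3p - 32 ⇒ 168 = 4p ⇒ p = 42, Q = 94.

94.00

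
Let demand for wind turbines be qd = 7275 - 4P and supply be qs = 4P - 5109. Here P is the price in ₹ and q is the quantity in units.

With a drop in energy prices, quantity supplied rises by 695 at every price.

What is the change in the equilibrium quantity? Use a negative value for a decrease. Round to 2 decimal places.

+347.50

Original equilibrium: 7275 - 4P = 4P - 5109 gives 12384 = 8P, so P = 1548 and q = 1083.
With the change applied: demand qd = 7275 - 4P, supply qs = 4P - 4414.
Equate the new curves: 7275 - 4P = 4P - 4414, giving 11689 = 8P, P = 1461.125, q = 1430.5.
Δq = 1430.5 − 1083 = +347.50.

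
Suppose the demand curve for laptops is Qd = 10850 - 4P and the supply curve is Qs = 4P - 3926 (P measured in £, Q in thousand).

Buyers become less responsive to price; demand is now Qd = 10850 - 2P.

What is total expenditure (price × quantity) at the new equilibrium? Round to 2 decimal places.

14590479.11

Original equilibrium: 10850 - 4P = 4P - 3926 gives 14776 = 8P, so P = 1847 and Q = 3462.
The new curves are Qd = 10850 - 2P (demand) and Qs = 4P - 3926 (supply).
New equilibrium: 10850 - 2P = 4P - 3926 ⇒ 14776 = 6P ⇒ P = 7388/3 ≈ 2462.6667, Q = 17774/3 ≈ 5924.6667.
New expenditure = 2462.6667 × 5924.6667 = 14590479.11.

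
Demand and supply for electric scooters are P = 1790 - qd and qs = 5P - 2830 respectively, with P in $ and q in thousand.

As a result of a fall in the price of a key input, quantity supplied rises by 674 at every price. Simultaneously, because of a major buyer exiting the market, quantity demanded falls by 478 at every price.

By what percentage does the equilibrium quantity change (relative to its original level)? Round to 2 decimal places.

-28.04

Solve the original market: 1790 - P = 5P - 2830, hence P = 770 and q = 1020.
After the shift, demand is qd = 1312 - P and supply is qs = 5P - 2156.
Setting them equal: 1312 - P = 5P - 2156 → 3468 = 6P, so P = 578 and q = 734.
%Δq = (734 − 1020) / 1020 × 100 = -28.04%.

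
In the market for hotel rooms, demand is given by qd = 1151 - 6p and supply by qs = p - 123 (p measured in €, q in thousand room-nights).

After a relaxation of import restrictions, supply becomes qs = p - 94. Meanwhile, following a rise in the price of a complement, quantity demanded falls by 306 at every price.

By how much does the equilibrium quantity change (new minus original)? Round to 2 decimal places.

Initially, 1151 - 6p = p - 123, so 1274 = 7p and p = 182, q = 59.
With the change applied: demand qd = 845 - 6p, supply qs = p - 94.
Equate the new curves: 845 - 6p = p - 94, giving 939 = 7p, p = 939/7 ≈ 134.1429, q = 281/7 ≈ 40.1429.
Δq = 40.1429 − 59 = -18.86.

-18.86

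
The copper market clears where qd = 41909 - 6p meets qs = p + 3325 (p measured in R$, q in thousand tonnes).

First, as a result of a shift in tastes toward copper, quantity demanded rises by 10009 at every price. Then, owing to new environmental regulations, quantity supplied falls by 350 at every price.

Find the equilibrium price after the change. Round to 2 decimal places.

6991.86

Initially, 41909 - 6p = p + 3325, so 38584 = 7p and p = 5512, q = 8837.
The shock moves the curves to qd = 51918 - 6p and qs = p + 2975.
Clearing the new market: 51918 - 6p = p + 2975, so p = 48943/7 ≈ 6991.8571 and q = 69768/7 ≈ 9966.8571.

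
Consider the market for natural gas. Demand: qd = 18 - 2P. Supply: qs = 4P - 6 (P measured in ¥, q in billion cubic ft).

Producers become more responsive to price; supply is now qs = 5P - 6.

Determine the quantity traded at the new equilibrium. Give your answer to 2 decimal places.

Solve the original market: 18 - 2P = 4P - 6, hence P = 4 and q = 10.
The new curves are qd = 18 - 2P (demand) and qs = 5P - 6 (supply).
Setting them equal: 18 - 2P = 5P - 6 → 24 = 7P, so P = 24/7 ≈ 3.4286 and q = 78/7 ≈ 11.1429.

11.14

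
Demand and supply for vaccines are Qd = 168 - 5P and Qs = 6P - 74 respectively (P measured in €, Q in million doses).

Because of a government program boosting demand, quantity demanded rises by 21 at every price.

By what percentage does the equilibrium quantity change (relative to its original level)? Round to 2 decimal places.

Initially, 168 - 5P = 6P - 74, so 242 = 11P and P = 22, Q = 58.
The shock moves the curves to Qd = 189 - 5P and Qs = 6P - 74.
Setting them equal: 189 - 5P = 6P - 74 → 263 = 11P, so P = 263/11 ≈ 23.9091 and Q = 764/11 ≈ 69.4545.
%ΔQ = (69.4545 − 58) / 58 × 100 = +19.75%.

+19.75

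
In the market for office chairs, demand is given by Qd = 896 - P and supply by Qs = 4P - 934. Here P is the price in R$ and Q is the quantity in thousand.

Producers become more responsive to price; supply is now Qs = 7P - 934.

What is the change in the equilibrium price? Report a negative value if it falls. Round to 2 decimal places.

Solve the original market: 896 - P = 4P - 934, hence P = 366 and Q = 530.
The new curves are Qd = 896 - P (demand) and Qs = 7P - 934 (supply).
New equilibrium: 896 - P = 7P - 934 ⇒ 1830 = 8P ⇒ P = 228.75, Q = 667.25.
ΔP = 228.75 − 366 = -137.25.

-137.25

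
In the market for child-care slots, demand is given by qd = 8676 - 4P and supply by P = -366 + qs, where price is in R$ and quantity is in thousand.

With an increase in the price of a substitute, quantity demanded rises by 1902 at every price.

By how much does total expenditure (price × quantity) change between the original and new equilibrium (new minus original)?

+1548380.16

Before the shock: 8676 - 4P = P + 366 ⇒ 8310 = 5P ⇒ P = 1662, q = 2028.
The new curves are qd = 10578 - 4P (demand) and qs = P + 366 (supply).
Equate the new curves: 10578 - 4P = P + 366, giving 10212 = 5P, P = 2042.4, q = 2408.4.
Expenditure moves from 1662×2028 = 3370536 to 2042.4×2408.4 = 4918916.16; change = +1548380.16.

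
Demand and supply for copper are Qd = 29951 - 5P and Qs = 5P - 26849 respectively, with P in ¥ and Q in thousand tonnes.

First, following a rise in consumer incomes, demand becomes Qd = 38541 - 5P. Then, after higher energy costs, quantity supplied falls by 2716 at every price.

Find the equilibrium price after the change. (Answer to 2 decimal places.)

Before the shock: 29951 - 5P = 5P - 26849 ⇒ 56800 = 10P ⇒ P = 5680, Q = 1551.
With the change applied: demand Qd = 38541 - 5P, supply Qs = 5P - 29565.
Setting them equal: 38541 - 5P = 5P - 29565 → 68106 = 10P, so P = 6810.6 and Q = 4488.

6810.60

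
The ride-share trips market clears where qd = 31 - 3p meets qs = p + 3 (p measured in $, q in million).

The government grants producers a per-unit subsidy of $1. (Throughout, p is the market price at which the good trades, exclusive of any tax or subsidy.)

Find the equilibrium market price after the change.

Initially, 31 - 3p = p + 3, so 28 = 4p and p = 7, q = 10.
Since sellers receive the price plus the subsidy, the effective supply curve becomes qs = p + 4.
Clearing the new market: 31 - 3p = p + 4, so p = 6.75 and q = 10.75.

6.75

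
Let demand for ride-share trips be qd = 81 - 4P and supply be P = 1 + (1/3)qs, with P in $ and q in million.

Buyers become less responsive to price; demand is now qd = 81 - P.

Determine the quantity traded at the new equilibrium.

Solve the original market: 81 - 4P = 3P - 3, hence P = 12 and q = 33.
With the change applied: demand qd = 81 - P, supply qs = 3P - 3.
New equilibrium: 81 - P = 3P - 3 ⇒ 84 = 4P ⇒ P = 21, q = 60.

60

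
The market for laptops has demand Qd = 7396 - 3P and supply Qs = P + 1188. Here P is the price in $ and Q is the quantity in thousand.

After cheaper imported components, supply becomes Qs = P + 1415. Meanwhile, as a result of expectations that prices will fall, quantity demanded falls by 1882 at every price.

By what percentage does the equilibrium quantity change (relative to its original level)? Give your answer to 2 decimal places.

-10.96

Solve the original market: 7396 - 3P = P + 1188, hence P = 1552 and Q = 2740.
The shock moves the curves to Qd = 5514 - 3P and Qs = P + 1415.
Setting them equal: 5514 - 3P = P + 1415 → 4099 = 4P, so P = 1024.75 and Q = 2439.75.
%ΔQ = (2439.75 − 2740) / 2740 × 100 = -10.96%.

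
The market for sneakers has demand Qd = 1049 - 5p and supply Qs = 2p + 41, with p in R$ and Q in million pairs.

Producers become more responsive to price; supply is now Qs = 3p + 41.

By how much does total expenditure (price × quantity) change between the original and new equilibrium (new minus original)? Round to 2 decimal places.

+5418.00

Original equilibrium: 1049 - 5p = 2p + 41 gives 1008 = 7p, so p = 144 and Q = 329.
The new curves are Qd = 1049 - 5p (demand) and Qs = 3p + 41 (supply).
Clearing the new market: 1049 - 5p = 3p + 41, so p = 126 and Q = 419.
Expenditure moves from 144×329 = 47376 to 126×419 = 52794; change = +5418.00.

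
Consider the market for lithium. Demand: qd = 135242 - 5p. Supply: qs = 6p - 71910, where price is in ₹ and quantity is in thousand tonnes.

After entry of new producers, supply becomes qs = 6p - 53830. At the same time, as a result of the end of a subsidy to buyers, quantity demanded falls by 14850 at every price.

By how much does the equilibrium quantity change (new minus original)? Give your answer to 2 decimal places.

+118.18

Initially, 135242 - 5p = 6p - 71910, so 207152 = 11p and p = 18832, q = 41082.
With the change applied: demand qd = 120392 - 5p, supply qs = 6p - 53830.
Equate the new curves: 120392 - 5p = 6p - 53830, giving 174222 = 11p, p = 174222/11 ≈ 15838.3636, q = 453202/11 ≈ 41200.1818.
Δq = 41200.1818 − 41082 = +118.18.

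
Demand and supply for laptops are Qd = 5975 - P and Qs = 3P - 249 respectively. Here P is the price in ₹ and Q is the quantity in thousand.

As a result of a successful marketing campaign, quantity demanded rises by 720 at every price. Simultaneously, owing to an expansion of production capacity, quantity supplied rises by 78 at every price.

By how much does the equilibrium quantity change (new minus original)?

+559.5

Solve the original market: 5975 - P = 3P - 249, hence P = 1556 and Q = 4419.
The shock moves the curves to Qd = 6695 - P and Qs = 3P - 171.
Equate the new curves: 6695 - P = 3P - 171, giving 6866 = 4P, P = 1716.5, Q = 4978.5.
ΔQ = 4978.5 − 4419 = +559.5.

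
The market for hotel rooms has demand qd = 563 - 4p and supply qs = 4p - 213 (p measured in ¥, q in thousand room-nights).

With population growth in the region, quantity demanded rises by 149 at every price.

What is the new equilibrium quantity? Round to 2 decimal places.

249.50

Before the shock: 563 - 4p = 4p - 213 ⇒ 776 = 8p ⇒ p = 97, q = 175.
The new curves are qd = 712 - 4p (demand) and qs = 4p - 213 (supply).
Setting them equal: 712 - 4p = 4p - 213 → 925 = 8p, so p = 115.625 and q = 249.5.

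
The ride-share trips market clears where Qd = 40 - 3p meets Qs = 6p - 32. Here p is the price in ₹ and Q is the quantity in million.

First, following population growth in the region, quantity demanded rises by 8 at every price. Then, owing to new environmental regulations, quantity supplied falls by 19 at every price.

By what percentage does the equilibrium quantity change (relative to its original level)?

-6.25

Solve the original market: 40 - 3p = 6p - 32, hence p = 8 and Q = 16.
After the shift, demand is Qd = 48 - 3p and supply is Qs = 6p - 51.
Equate the new curves: 48 - 3p = 6p - 51, giving 99 = 9p, p = 11, Q = 15.
%ΔQ = (15 − 16) / 16 × 100 = -6.25%.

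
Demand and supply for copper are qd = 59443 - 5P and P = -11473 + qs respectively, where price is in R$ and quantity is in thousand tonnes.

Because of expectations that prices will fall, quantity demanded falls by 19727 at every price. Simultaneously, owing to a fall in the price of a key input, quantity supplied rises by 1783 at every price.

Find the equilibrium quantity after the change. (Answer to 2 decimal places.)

Initially, 59443 - 5P = P + 11473, so 47970 = 6P and P = 7995, q = 19468.
After the shift, demand is qd = 39716 - 5P and supply is qs = P + 13256.
New equilibrium: 39716 - 5P = P + 13256 ⇒ 26460 = 6P ⇒ P = 4410, q = 17666.

17666.00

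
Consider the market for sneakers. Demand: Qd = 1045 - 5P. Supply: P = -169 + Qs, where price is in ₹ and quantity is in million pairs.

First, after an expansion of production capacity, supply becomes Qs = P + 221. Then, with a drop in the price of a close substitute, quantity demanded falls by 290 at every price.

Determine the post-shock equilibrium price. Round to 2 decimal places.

89.00

Solve the original market: 1045 - 5P = P + 169, hence P = 146 and Q = 315.
The new curves are Qd = 755 - 5P (demand) and Qs = P + 221 (supply).
New equilibrium: 755 - 5P = P + 221 ⇒ 534 = 6P ⇒ P = 89, Q = 310.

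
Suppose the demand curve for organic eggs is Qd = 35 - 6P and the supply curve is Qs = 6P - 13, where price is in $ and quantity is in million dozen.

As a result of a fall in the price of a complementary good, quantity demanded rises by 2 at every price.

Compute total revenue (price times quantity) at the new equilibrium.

50

Original equilibrium: 35 - 6P = 6P - 13 gives 48 = 12P, so P = 4 and Q = 11.
After the shift, demand is Qd = 37 - 6P and supply is Qs = 6P - 13.
New equilibrium: 37 - 6P = 6P - 13 ⇒ 50 = 12P ⇒ P = 25/6 ≈ 4.1667, Q = 12.
New expenditure = 4.1667 × 12 = 50.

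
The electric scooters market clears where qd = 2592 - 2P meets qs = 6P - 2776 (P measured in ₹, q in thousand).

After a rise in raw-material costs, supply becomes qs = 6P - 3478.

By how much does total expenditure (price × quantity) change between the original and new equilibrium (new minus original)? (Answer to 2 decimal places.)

Before the shock: 2592 - 2P = 6P - 2776 ⇒ 5368 = 8P ⇒ P = 671, q = 1250.
With the change applied: demand qd = 2592 - 2P, supply qs = 6P - 3478.
New equilibrium: 2592 - 2P = 6P - 3478 ⇒ 6070 = 8P ⇒ P = 758.75, q = 1074.5.
Expenditure moves from 671×1250 = 838750 to 758.75×1074.5 = 815276.875; change = -23473.13.

-23473.13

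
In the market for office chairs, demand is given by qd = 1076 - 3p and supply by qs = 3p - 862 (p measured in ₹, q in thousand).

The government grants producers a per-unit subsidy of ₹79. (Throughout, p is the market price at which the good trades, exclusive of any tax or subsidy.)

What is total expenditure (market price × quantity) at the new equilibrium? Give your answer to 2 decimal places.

Initially, 1076 - 3p = 3p - 862, so 1938 = 6p and p = 323, q = 107.
Since sellers receive the price plus the subsidy, the effective supply curve becomes qs = 3p - 625.
Equate the new curves: 1076 - 3p = 3p - 625, giving 1701 = 6p, p = 283.5, q = 225.5.
New expenditure = 283.5 × 225.5 = 63929.25.

63929.25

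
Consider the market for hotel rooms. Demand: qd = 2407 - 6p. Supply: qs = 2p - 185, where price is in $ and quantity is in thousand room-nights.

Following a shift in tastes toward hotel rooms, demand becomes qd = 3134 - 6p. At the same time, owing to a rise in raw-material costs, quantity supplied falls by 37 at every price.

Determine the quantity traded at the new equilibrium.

Before the shock: 2407 - 6p = 2p - 185 ⇒ 2592 = 8p ⇒ p = 324, q = 463.
With the change applied: demand qd = 3134 - 6p, supply qs = 2p - 222.
Clearing the new market: 3134 - 6p = 2p - 222, so p = 419.5 and q = 617.

617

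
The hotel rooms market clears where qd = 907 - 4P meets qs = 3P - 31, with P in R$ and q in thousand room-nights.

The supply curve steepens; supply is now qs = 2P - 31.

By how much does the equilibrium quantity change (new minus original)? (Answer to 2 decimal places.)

Solve the original market: 907 - 4P = 3P - 31, hence P = 134 and q = 371.
The shock moves the curves to qd = 907 - 4P and qs = 2P - 31.
New equilibrium: 907 - 4P = 2P - 31 ⇒ 938 = 6P ⇒ P = 469/3 ≈ 156.3333, q = 845/3 ≈ 281.6667.
Δq = 281.6667 − 371 = -89.33.

-89.33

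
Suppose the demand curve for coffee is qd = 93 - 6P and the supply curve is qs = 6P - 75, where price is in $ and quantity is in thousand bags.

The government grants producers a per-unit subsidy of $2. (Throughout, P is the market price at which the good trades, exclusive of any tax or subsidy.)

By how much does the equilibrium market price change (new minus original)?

-1

Initially, 93 - 6P = 6P - 75, so 168 = 12P and P = 14, q = 9.
Since sellers receive the price plus the subsidy, the effective supply curve becomes qs = 6P - 63.
Equate the new curves: 93 - 6P = 6P - 63, giving 156 = 12P, P = 13, q = 15.
ΔP = 13 − 14 = -1.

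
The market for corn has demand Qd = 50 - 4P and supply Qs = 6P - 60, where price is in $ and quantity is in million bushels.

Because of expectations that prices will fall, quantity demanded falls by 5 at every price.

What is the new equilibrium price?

10.5

Initially, 50 - 4P = 6P - 60, so 110 = 10P and P = 11, Q = 6.
The shock moves the curves to Qd = 45 - 4P and Qs = 6P - 60.
Equate the new curves: 45 - 4P = 6P - 60, giving 105 = 10P, P = 10.5, Q = 3.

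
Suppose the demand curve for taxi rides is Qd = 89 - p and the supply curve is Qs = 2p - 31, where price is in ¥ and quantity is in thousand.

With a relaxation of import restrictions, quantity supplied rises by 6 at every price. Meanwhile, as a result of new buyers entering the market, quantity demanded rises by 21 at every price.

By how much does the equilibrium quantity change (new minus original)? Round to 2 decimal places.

Original equilibrium: 89 - p = 2p - 31 gives 120 = 3p, so p = 40 and Q = 49.
The shock moves the curves to Qd = 110 - p and Qs = 2p - 25.
New equilibrium: 110 - p = 2p - 25 ⇒ 135 = 3p ⇒ p = 45, Q = 65.
ΔQ = 65 − 49 = +16.00.

+16.00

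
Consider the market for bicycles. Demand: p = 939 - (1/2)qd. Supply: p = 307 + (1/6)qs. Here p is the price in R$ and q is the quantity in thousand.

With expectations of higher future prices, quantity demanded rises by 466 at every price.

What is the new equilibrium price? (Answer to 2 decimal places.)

523.25

Original equilibrium: 1878 - 2p = 6p - 1842 gives 3720 = 8p, so p = 465 and q = 948.
The shock moves the curves to qd = 2344 - 2p and qs = 6p - 1842.
Clearing the new market: 2344 - 2p = 6p - 1842, so p = 523.25 and q = 1297.5.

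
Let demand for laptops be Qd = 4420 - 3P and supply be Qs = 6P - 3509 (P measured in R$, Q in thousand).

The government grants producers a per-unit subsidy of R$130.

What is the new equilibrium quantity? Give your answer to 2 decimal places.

2037.00

Original equilibrium: 4420 - 3P = 6P - 3509 gives 7929 = 9P, so P = 881 and Q = 1777.
Since sellers receive the price plus the subsidy, the effective supply curve becomes Qs = 6P - 2729.
Equate the new curves: 4420 - 3P = 6P - 2729, giving 7149 = 9P, P = 2383/3 ≈ 794.3333, Q = 2037.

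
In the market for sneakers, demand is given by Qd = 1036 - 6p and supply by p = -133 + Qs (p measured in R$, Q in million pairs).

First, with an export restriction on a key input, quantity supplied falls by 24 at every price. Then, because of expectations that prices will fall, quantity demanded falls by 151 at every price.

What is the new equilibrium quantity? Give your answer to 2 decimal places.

219.86

Solve the original market: 1036 - 6p = p + 133, hence p = 129 and Q = 262.
After the shift, demand is Qd = 885 - 6p and supply is Qs = p + 109.
Equate the new curves: 885 - 6p = p + 109, giving 776 = 7p, p = 776/7 ≈ 110.8571, Q = 1539/7 ≈ 219.8571.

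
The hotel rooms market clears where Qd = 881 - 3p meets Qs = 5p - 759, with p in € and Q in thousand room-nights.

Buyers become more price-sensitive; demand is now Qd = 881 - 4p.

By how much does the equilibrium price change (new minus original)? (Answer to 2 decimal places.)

-22.78

Original equilibrium: 881 - 3p = 5p - 759 gives 1640 = 8p, so p = 205 and Q = 266.
After the shift, demand is Qd = 881 - 4p and supply is Qs = 5p - 759.
Setting them equal: 881 - 4p = 5p - 759 → 1640 = 9p, so p = 1640/9 ≈ 182.2222 and Q = 1369/9 ≈ 152.1111.
Δp = 182.2222 − 205 = -22.78.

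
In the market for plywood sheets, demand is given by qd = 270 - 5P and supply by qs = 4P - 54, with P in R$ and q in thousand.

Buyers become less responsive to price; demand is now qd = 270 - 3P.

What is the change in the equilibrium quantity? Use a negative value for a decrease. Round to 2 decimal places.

Original equilibrium: 270 - 5P = 4P - 54 gives 324 = 9P, so P = 36 and q = 90.
With the change applied: demand qd = 270 - 3P, supply qs = 4P - 54.
Equate the new curves: 270 - 3P = 4P - 54, giving 324 = 7P, P = 324/7 ≈ 46.2857, q = 918/7 ≈ 131.1429.
Δq = 131.1429 − 90 = +41.14.

+41.14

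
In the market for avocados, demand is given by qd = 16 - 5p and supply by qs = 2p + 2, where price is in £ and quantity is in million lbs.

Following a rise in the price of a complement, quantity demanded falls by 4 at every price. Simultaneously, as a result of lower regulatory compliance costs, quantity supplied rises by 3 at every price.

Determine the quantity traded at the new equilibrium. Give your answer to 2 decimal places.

7.00

Solve the original market: 16 - 5p = 2p + 2, hence p = 2 and q = 6.
After the shift, demand is qd = 12 - 5p and supply is qs = 2p + 5.
Clearing the new market: 12 - 5p = 2p + 5, so p = 1 and q = 7.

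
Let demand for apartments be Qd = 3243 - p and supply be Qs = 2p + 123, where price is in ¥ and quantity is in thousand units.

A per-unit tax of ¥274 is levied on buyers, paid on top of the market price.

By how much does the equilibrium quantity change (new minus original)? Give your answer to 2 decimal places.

-182.67

Initially, 3243 - p = 2p + 123, so 3120 = 3p and p = 1040, Q = 2203.
Since buyers pay the price plus the tax, the effective demand curve becomes Qd = 2969 - p.
Clearing the new market: 2969 - p = 2p + 123, so p = 2846/3 ≈ 948.6667 and Q = 6061/3 ≈ 2020.3333.
ΔQ = 2020.3333 − 2203 = -182.67.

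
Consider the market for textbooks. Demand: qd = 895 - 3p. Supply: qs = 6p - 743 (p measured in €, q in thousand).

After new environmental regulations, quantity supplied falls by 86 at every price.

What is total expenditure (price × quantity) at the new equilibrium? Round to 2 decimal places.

61361.63

Before the shock: 895 - 3p = 6p - 743 ⇒ 1638 = 9p ⇒ p = 182, q = 349.
After the shift, demand is qd = 895 - 3p and supply is qs = 6p - 829.
Clearing the new market: 895 - 3p = 6p - 829, so p = 1724/9 ≈ 191.5556 and q = 961/3 ≈ 320.3333.
New expenditure = 191.5556 × 320.3333 = 61361.63.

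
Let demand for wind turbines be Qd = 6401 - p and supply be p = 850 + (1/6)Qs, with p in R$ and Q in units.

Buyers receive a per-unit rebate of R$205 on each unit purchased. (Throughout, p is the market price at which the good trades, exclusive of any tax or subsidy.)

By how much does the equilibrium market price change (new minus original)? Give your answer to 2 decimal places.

+29.29

Initially, 6401 - p = 6p - 5100, so 11501 = 7p and p = 1643, Q = 4758.
Since buyers' out-of-pocket price is the market price minus the rebate, the effective demand curve becomes Qd = 6606 - p.
Clearing the new market: 6606 - p = 6p - 5100, so p = 11706/7 ≈ 1672.2857 and Q = 34536/7 ≈ 4933.7143.
Δp = 1672.2857 − 1643 = +29.29.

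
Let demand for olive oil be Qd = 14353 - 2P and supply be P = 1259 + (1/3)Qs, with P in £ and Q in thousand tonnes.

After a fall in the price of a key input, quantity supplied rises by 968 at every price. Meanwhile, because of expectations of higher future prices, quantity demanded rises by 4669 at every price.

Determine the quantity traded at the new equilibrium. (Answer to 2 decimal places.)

Solve the original market: 14353 - 2P = 3P - 3777, hence P = 3626 and Q = 7101.
The new curves are Qd = 19022 - 2P (demand) and Qs = 3P - 2809 (supply).
Equate the new curves: 19022 - 2P = 3P - 2809, giving 21831 = 5P, P = 4366.2, Q = 10289.6.

10289.60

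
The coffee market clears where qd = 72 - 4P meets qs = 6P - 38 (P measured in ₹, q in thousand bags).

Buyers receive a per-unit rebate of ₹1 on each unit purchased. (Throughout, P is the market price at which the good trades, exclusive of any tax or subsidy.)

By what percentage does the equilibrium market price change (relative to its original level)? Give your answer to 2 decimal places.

+3.64

Before the shock: 72 - 4P = 6P - 38 ⇒ 110 = 10P ⇒ P = 11, q = 28.
Since buyers' out-of-pocket price is the market price minus the rebate, the effective demand curve becomes qd = 76 - 4P.
Equate the new curves: 76 - 4P = 6P - 38, giving 114 = 10P, P = 11.4, q = 30.4.
%ΔP = (11.4 − 11) / 11 × 100 = +3.64%.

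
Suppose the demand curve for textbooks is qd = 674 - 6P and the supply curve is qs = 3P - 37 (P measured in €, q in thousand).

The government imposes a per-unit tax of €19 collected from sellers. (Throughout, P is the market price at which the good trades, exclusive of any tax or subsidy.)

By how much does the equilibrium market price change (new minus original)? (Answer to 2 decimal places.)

+6.33

Solve the original market: 674 - 6P = 3P - 37, hence P = 79 and q = 200.
Since sellers keep the price net of the tax, the effective supply curve becomes qs = 3P - 94.
New equilibrium: 674 - 6P = 3P - 94 ⇒ 768 = 9P ⇒ P = 256/3 ≈ 85.3333, q = 162.
ΔP = 85.3333 − 79 = +6.33.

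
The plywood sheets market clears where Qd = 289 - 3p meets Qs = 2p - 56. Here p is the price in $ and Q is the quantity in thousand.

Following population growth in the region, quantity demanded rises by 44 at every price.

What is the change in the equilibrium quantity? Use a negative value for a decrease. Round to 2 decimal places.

+17.60

Initially, 289 - 3p = 2p - 56, so 345 = 5p and p = 69, Q = 82.
With the change applied: demand Qd = 333 - 3p, supply Qs = 2p - 56.
Setting them equal: 333 - 3p = 2p - 56 → 389 = 5p, so p = 77.8 and Q = 99.6.
ΔQ = 99.6 − 82 = +17.60.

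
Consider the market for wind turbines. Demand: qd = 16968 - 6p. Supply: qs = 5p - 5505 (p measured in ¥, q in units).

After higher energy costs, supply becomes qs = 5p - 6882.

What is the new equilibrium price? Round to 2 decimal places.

Original equilibrium: 16968 - 6p = 5p - 5505 gives 22473 = 11p, so p = 2043 and q = 4710.
The new curves are qd = 16968 - 6p (demand) and qs = 5p - 6882 (supply).
Setting them equal: 16968 - 6p = 5p - 6882 → 23850 = 11p, so p = 23850/11 ≈ 2168.1818 and q = 43548/11 ≈ 3958.9091.

2168.18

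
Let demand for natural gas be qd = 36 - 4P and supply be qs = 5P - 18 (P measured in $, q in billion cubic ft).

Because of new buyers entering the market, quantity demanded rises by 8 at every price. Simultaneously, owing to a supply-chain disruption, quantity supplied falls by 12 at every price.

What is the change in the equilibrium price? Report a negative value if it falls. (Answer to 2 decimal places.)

+2.22

Original equilibrium: 36 - 4P = 5P - 18 gives 54 = 9P, so P = 6 and q = 12.
The new curves are qd = 44 - 4P (demand) and qs = 5P - 30 (supply).
Clearing the new market: 44 - 4P = 5P - 30, so P = 74/9 ≈ 8.2222 and q = 100/9 ≈ 11.1111.
ΔP = 8.2222 − 6 = +2.22.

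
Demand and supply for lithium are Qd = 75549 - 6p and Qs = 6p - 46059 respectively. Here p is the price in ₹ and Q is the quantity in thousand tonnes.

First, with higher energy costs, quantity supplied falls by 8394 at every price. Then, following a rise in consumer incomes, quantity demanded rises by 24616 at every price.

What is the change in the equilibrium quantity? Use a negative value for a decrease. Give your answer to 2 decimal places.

Original equilibrium: 75549 - 6p = 6p - 46059 gives 121608 = 12p, so p = 10134 and Q = 14745.
The shock moves the curves to Qd = 100165 - 6p and Qs = 6p - 54453.
Equate the new curves: 100165 - 6p = 6p - 54453, giving 154618 = 12p, p = 77309/6 ≈ 12884.8333, Q = 22856.
ΔQ = 22856 − 14745 = +8111.00.

+8111.00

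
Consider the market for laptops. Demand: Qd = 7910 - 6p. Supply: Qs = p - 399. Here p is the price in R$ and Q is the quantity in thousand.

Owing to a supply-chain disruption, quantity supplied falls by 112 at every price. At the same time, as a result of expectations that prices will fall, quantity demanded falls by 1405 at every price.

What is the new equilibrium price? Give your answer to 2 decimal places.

1002.29

Initially, 7910 - 6p = p - 399, so 8309 = 7p and p = 1187, Q = 788.
After the shift, demand is Qd = 6505 - 6p and supply is Qs = p - 511.
Clearing the new market: 6505 - 6p = p - 511, so p = 7016/7 ≈ 1002.2857 and Q = 3439/7 ≈ 491.2857.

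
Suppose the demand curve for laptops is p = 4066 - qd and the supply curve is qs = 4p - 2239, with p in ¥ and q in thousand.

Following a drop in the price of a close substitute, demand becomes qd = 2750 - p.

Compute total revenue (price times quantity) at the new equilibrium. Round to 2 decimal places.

1748345.16

Before the shock: 4066 - p = 4p - 2239 ⇒ 6305 = 5p ⇒ p = 1261, q = 2805.
The new curves are qd = 2750 - p (demand) and qs = 4p - 2239 (supply).
Equate the new curves: 2750 - p = 4p - 2239, giving 4989 = 5p, p = 997.8, q = 1752.2.
New expenditure = 997.8 × 1752.2 = 1748345.16.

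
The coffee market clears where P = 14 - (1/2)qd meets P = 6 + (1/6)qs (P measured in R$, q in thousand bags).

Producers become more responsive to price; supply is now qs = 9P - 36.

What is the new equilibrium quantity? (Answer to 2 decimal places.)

Original equilibrium: 28 - 2P = 6P - 36 gives 64 = 8P, so P = 8 and q = 12.
With the change applied: demand qd = 28 - 2P, supply qs = 9P - 36.
Equate the new curves: 28 - 2P = 9P - 36, giving 64 = 11P, P = 64/11 ≈ 5.8182, q = 180/11 ≈ 16.3636.

16.36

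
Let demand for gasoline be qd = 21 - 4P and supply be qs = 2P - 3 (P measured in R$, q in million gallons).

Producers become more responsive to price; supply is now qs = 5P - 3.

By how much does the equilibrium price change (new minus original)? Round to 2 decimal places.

-1.33

Solve the original market: 21 - 4P = 2P - 3, hence P = 4 and q = 5.
After the shift, demand is qd = 21 - 4P and supply is qs = 5P - 3.
Clearing the new market: 21 - 4P = 5P - 3, so P = 8/3 ≈ 2.6667 and q = 31/3 ≈ 10.3333.
ΔP = 2.6667 − 4 = -1.33.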